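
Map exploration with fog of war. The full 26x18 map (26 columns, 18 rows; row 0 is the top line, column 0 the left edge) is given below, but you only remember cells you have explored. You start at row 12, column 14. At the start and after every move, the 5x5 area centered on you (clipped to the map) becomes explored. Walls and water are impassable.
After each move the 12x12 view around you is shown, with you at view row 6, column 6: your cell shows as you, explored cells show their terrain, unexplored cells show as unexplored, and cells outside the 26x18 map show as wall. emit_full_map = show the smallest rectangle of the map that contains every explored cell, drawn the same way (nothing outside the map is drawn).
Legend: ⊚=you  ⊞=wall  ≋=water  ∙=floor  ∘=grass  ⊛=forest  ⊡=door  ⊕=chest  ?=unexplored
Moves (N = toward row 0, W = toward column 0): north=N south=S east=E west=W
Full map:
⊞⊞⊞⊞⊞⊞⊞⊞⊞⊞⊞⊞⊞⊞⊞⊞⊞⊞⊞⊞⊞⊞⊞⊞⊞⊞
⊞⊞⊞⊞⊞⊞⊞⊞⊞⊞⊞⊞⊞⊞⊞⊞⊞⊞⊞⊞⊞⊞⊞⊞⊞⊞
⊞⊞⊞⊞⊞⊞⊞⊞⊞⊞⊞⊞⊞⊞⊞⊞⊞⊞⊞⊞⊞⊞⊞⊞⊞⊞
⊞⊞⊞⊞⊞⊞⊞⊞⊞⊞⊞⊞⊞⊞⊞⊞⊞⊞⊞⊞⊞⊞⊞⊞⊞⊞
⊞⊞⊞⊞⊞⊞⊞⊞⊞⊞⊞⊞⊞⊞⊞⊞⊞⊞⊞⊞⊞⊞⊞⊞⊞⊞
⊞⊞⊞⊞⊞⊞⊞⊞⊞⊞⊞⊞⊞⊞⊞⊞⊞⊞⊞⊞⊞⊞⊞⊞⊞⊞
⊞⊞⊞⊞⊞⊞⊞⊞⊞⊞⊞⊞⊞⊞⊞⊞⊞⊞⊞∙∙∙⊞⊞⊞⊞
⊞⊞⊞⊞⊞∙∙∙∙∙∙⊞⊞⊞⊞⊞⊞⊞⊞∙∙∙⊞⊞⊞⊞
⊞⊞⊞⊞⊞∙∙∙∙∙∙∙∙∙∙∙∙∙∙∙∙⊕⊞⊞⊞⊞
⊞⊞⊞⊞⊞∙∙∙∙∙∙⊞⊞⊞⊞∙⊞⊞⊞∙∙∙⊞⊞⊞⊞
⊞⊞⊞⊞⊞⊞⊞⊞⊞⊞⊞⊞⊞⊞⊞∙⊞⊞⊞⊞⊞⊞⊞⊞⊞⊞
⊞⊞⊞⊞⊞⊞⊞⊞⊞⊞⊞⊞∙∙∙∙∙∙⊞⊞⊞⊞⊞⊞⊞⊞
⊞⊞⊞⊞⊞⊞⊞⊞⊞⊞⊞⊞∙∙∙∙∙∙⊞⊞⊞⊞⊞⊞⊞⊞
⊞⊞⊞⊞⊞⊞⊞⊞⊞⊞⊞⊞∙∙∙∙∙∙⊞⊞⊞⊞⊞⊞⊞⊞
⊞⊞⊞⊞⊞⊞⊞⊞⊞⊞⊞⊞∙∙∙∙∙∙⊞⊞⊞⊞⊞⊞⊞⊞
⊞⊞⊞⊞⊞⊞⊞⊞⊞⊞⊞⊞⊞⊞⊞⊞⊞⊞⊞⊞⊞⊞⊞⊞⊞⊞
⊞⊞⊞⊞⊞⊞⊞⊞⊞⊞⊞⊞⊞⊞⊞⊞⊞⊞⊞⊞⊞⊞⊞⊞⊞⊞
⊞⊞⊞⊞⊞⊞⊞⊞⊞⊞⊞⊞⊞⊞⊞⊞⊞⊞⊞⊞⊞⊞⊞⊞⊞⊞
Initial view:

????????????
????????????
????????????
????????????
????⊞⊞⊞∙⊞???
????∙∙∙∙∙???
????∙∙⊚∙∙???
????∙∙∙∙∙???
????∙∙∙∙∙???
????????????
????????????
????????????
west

????????????
????????????
????????????
????????????
????⊞⊞⊞⊞∙⊞??
????⊞∙∙∙∙∙??
????⊞∙⊚∙∙∙??
????⊞∙∙∙∙∙??
????⊞∙∙∙∙∙??
????????????
????????????
????????????

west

????????????
????????????
????????????
????????????
????⊞⊞⊞⊞⊞∙⊞?
????⊞⊞∙∙∙∙∙?
????⊞⊞⊚∙∙∙∙?
????⊞⊞∙∙∙∙∙?
????⊞⊞∙∙∙∙∙?
????????????
????????????
????????????

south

????????????
????????????
????????????
????⊞⊞⊞⊞⊞∙⊞?
????⊞⊞∙∙∙∙∙?
????⊞⊞∙∙∙∙∙?
????⊞⊞⊚∙∙∙∙?
????⊞⊞∙∙∙∙∙?
????⊞⊞⊞⊞⊞???
????????????
????????????
⊞⊞⊞⊞⊞⊞⊞⊞⊞⊞⊞⊞

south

????????????
????????????
????⊞⊞⊞⊞⊞∙⊞?
????⊞⊞∙∙∙∙∙?
????⊞⊞∙∙∙∙∙?
????⊞⊞∙∙∙∙∙?
????⊞⊞⊚∙∙∙∙?
????⊞⊞⊞⊞⊞???
????⊞⊞⊞⊞⊞???
????????????
⊞⊞⊞⊞⊞⊞⊞⊞⊞⊞⊞⊞
⊞⊞⊞⊞⊞⊞⊞⊞⊞⊞⊞⊞

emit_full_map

⊞⊞⊞⊞⊞∙⊞
⊞⊞∙∙∙∙∙
⊞⊞∙∙∙∙∙
⊞⊞∙∙∙∙∙
⊞⊞⊚∙∙∙∙
⊞⊞⊞⊞⊞??
⊞⊞⊞⊞⊞??

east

????????????
????????????
???⊞⊞⊞⊞⊞∙⊞??
???⊞⊞∙∙∙∙∙??
???⊞⊞∙∙∙∙∙??
???⊞⊞∙∙∙∙∙??
???⊞⊞∙⊚∙∙∙??
???⊞⊞⊞⊞⊞⊞???
???⊞⊞⊞⊞⊞⊞???
????????????
⊞⊞⊞⊞⊞⊞⊞⊞⊞⊞⊞⊞
⊞⊞⊞⊞⊞⊞⊞⊞⊞⊞⊞⊞

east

????????????
????????????
??⊞⊞⊞⊞⊞∙⊞???
??⊞⊞∙∙∙∙∙???
??⊞⊞∙∙∙∙∙???
??⊞⊞∙∙∙∙∙???
??⊞⊞∙∙⊚∙∙???
??⊞⊞⊞⊞⊞⊞⊞???
??⊞⊞⊞⊞⊞⊞⊞???
????????????
⊞⊞⊞⊞⊞⊞⊞⊞⊞⊞⊞⊞
⊞⊞⊞⊞⊞⊞⊞⊞⊞⊞⊞⊞

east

????????????
????????????
?⊞⊞⊞⊞⊞∙⊞????
?⊞⊞∙∙∙∙∙????
?⊞⊞∙∙∙∙∙∙???
?⊞⊞∙∙∙∙∙∙???
?⊞⊞∙∙∙⊚∙∙???
?⊞⊞⊞⊞⊞⊞⊞⊞???
?⊞⊞⊞⊞⊞⊞⊞⊞???
????????????
⊞⊞⊞⊞⊞⊞⊞⊞⊞⊞⊞⊞
⊞⊞⊞⊞⊞⊞⊞⊞⊞⊞⊞⊞

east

????????????
????????????
⊞⊞⊞⊞⊞∙⊞?????
⊞⊞∙∙∙∙∙?????
⊞⊞∙∙∙∙∙∙⊞???
⊞⊞∙∙∙∙∙∙⊞???
⊞⊞∙∙∙∙⊚∙⊞???
⊞⊞⊞⊞⊞⊞⊞⊞⊞???
⊞⊞⊞⊞⊞⊞⊞⊞⊞???
????????????
⊞⊞⊞⊞⊞⊞⊞⊞⊞⊞⊞⊞
⊞⊞⊞⊞⊞⊞⊞⊞⊞⊞⊞⊞

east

????????????
????????????
⊞⊞⊞⊞∙⊞??????
⊞∙∙∙∙∙??????
⊞∙∙∙∙∙∙⊞⊞???
⊞∙∙∙∙∙∙⊞⊞???
⊞∙∙∙∙∙⊚⊞⊞???
⊞⊞⊞⊞⊞⊞⊞⊞⊞???
⊞⊞⊞⊞⊞⊞⊞⊞⊞???
????????????
⊞⊞⊞⊞⊞⊞⊞⊞⊞⊞⊞⊞
⊞⊞⊞⊞⊞⊞⊞⊞⊞⊞⊞⊞

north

????????????
????????????
????????????
⊞⊞⊞⊞∙⊞??????
⊞∙∙∙∙∙∙⊞⊞???
⊞∙∙∙∙∙∙⊞⊞???
⊞∙∙∙∙∙⊚⊞⊞???
⊞∙∙∙∙∙∙⊞⊞???
⊞⊞⊞⊞⊞⊞⊞⊞⊞???
⊞⊞⊞⊞⊞⊞⊞⊞⊞???
????????????
⊞⊞⊞⊞⊞⊞⊞⊞⊞⊞⊞⊞

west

????????????
????????????
????????????
⊞⊞⊞⊞⊞∙⊞?????
⊞⊞∙∙∙∙∙∙⊞⊞??
⊞⊞∙∙∙∙∙∙⊞⊞??
⊞⊞∙∙∙∙⊚∙⊞⊞??
⊞⊞∙∙∙∙∙∙⊞⊞??
⊞⊞⊞⊞⊞⊞⊞⊞⊞⊞??
⊞⊞⊞⊞⊞⊞⊞⊞⊞⊞??
????????????
⊞⊞⊞⊞⊞⊞⊞⊞⊞⊞⊞⊞

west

????????????
????????????
????????????
?⊞⊞⊞⊞⊞∙⊞????
?⊞⊞∙∙∙∙∙∙⊞⊞?
?⊞⊞∙∙∙∙∙∙⊞⊞?
?⊞⊞∙∙∙⊚∙∙⊞⊞?
?⊞⊞∙∙∙∙∙∙⊞⊞?
?⊞⊞⊞⊞⊞⊞⊞⊞⊞⊞?
?⊞⊞⊞⊞⊞⊞⊞⊞⊞⊞?
????????????
⊞⊞⊞⊞⊞⊞⊞⊞⊞⊞⊞⊞

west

????????????
????????????
????????????
??⊞⊞⊞⊞⊞∙⊞???
??⊞⊞∙∙∙∙∙∙⊞⊞
??⊞⊞∙∙∙∙∙∙⊞⊞
??⊞⊞∙∙⊚∙∙∙⊞⊞
??⊞⊞∙∙∙∙∙∙⊞⊞
??⊞⊞⊞⊞⊞⊞⊞⊞⊞⊞
??⊞⊞⊞⊞⊞⊞⊞⊞⊞⊞
????????????
⊞⊞⊞⊞⊞⊞⊞⊞⊞⊞⊞⊞

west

????????????
????????????
????????????
???⊞⊞⊞⊞⊞∙⊞??
???⊞⊞∙∙∙∙∙∙⊞
???⊞⊞∙∙∙∙∙∙⊞
???⊞⊞∙⊚∙∙∙∙⊞
???⊞⊞∙∙∙∙∙∙⊞
???⊞⊞⊞⊞⊞⊞⊞⊞⊞
???⊞⊞⊞⊞⊞⊞⊞⊞⊞
????????????
⊞⊞⊞⊞⊞⊞⊞⊞⊞⊞⊞⊞

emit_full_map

⊞⊞⊞⊞⊞∙⊞???
⊞⊞∙∙∙∙∙∙⊞⊞
⊞⊞∙∙∙∙∙∙⊞⊞
⊞⊞∙⊚∙∙∙∙⊞⊞
⊞⊞∙∙∙∙∙∙⊞⊞
⊞⊞⊞⊞⊞⊞⊞⊞⊞⊞
⊞⊞⊞⊞⊞⊞⊞⊞⊞⊞

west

????????????
????????????
????????????
????⊞⊞⊞⊞⊞∙⊞?
????⊞⊞∙∙∙∙∙∙
????⊞⊞∙∙∙∙∙∙
????⊞⊞⊚∙∙∙∙∙
????⊞⊞∙∙∙∙∙∙
????⊞⊞⊞⊞⊞⊞⊞⊞
????⊞⊞⊞⊞⊞⊞⊞⊞
????????????
⊞⊞⊞⊞⊞⊞⊞⊞⊞⊞⊞⊞

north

????????????
????????????
????????????
????????????
????⊞⊞⊞⊞⊞∙⊞?
????⊞⊞∙∙∙∙∙∙
????⊞⊞⊚∙∙∙∙∙
????⊞⊞∙∙∙∙∙∙
????⊞⊞∙∙∙∙∙∙
????⊞⊞⊞⊞⊞⊞⊞⊞
????⊞⊞⊞⊞⊞⊞⊞⊞
????????????

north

????????????
????????????
????????????
????????????
????∙⊞⊞⊞⊞???
????⊞⊞⊞⊞⊞∙⊞?
????⊞⊞⊚∙∙∙∙∙
????⊞⊞∙∙∙∙∙∙
????⊞⊞∙∙∙∙∙∙
????⊞⊞∙∙∙∙∙∙
????⊞⊞⊞⊞⊞⊞⊞⊞
????⊞⊞⊞⊞⊞⊞⊞⊞

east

????????????
????????????
????????????
????????????
???∙⊞⊞⊞⊞∙???
???⊞⊞⊞⊞⊞∙⊞??
???⊞⊞∙⊚∙∙∙∙⊞
???⊞⊞∙∙∙∙∙∙⊞
???⊞⊞∙∙∙∙∙∙⊞
???⊞⊞∙∙∙∙∙∙⊞
???⊞⊞⊞⊞⊞⊞⊞⊞⊞
???⊞⊞⊞⊞⊞⊞⊞⊞⊞

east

????????????
????????????
????????????
????????????
??∙⊞⊞⊞⊞∙⊞???
??⊞⊞⊞⊞⊞∙⊞???
??⊞⊞∙∙⊚∙∙∙⊞⊞
??⊞⊞∙∙∙∙∙∙⊞⊞
??⊞⊞∙∙∙∙∙∙⊞⊞
??⊞⊞∙∙∙∙∙∙⊞⊞
??⊞⊞⊞⊞⊞⊞⊞⊞⊞⊞
??⊞⊞⊞⊞⊞⊞⊞⊞⊞⊞

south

????????????
????????????
????????????
??∙⊞⊞⊞⊞∙⊞???
??⊞⊞⊞⊞⊞∙⊞???
??⊞⊞∙∙∙∙∙∙⊞⊞
??⊞⊞∙∙⊚∙∙∙⊞⊞
??⊞⊞∙∙∙∙∙∙⊞⊞
??⊞⊞∙∙∙∙∙∙⊞⊞
??⊞⊞⊞⊞⊞⊞⊞⊞⊞⊞
??⊞⊞⊞⊞⊞⊞⊞⊞⊞⊞
????????????

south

????????????
????????????
??∙⊞⊞⊞⊞∙⊞???
??⊞⊞⊞⊞⊞∙⊞???
??⊞⊞∙∙∙∙∙∙⊞⊞
??⊞⊞∙∙∙∙∙∙⊞⊞
??⊞⊞∙∙⊚∙∙∙⊞⊞
??⊞⊞∙∙∙∙∙∙⊞⊞
??⊞⊞⊞⊞⊞⊞⊞⊞⊞⊞
??⊞⊞⊞⊞⊞⊞⊞⊞⊞⊞
????????????
⊞⊞⊞⊞⊞⊞⊞⊞⊞⊞⊞⊞

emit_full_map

∙⊞⊞⊞⊞∙⊞???
⊞⊞⊞⊞⊞∙⊞???
⊞⊞∙∙∙∙∙∙⊞⊞
⊞⊞∙∙∙∙∙∙⊞⊞
⊞⊞∙∙⊚∙∙∙⊞⊞
⊞⊞∙∙∙∙∙∙⊞⊞
⊞⊞⊞⊞⊞⊞⊞⊞⊞⊞
⊞⊞⊞⊞⊞⊞⊞⊞⊞⊞


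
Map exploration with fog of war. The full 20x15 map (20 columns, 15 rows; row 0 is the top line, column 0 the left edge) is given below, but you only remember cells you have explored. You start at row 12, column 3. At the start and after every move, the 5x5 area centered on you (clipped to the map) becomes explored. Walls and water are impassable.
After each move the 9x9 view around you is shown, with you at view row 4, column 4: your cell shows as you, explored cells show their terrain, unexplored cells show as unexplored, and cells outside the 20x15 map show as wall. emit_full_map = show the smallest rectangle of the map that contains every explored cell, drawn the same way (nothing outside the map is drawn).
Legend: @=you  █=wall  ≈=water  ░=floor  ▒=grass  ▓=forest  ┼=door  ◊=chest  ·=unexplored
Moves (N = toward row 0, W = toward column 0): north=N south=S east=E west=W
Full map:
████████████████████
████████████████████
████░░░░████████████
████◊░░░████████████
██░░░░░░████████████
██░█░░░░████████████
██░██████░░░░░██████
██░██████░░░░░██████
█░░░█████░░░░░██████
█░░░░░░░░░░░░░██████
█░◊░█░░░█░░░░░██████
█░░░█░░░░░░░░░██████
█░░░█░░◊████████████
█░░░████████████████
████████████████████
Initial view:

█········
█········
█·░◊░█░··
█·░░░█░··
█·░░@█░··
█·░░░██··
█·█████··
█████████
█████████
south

█········
█·░◊░█░··
█·░░░█░··
█·░░░█░··
█·░░@██··
█·█████··
█████████
█████████
█████████

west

██·······
██·░◊░█░·
███░░░█░·
███░░░█░·
███░@░██·
████████·
█████████
█████████
█████████

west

███······
███·░◊░█░
████░░░█░
████░░░█░
████@░░██
█████████
█████████
█████████
█████████

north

███······
███······
████░◊░█░
████░░░█░
████@░░█░
████░░░██
█████████
█████████
█████████

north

███······
███······
████░░░··
████░◊░█░
████@░░█░
████░░░█░
████░░░██
█████████
█████████

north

███······
███······
████░░░··
████░░░··
████@◊░█░
████░░░█░
████░░░█░
████░░░██
█████████

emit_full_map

█░░░··
█░░░··
█@◊░█░
█░░░█░
█░░░█░
█░░░██
██████

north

███······
███······
█████░█··
████░░░··
████@░░··
████░◊░█░
████░░░█░
████░░░█░
████░░░██

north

███······
███······
█████░█··
█████░█··
████@░░··
████░░░··
████░◊░█░
████░░░█░
████░░░█░

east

██·······
██·······
████░██··
████░██··
███░@░█··
███░░░░··
███░◊░█░·
███░░░█░·
███░░░█░·

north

██·······
██·······
████░█░··
████░██··
████@██··
███░░░█··
███░░░░··
███░◊░█░·
███░░░█░·

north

██·······
██·······
████░░░··
████░█░··
████@██··
████░██··
███░░░█··
███░░░░··
███░◊░█░·

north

██·······
██·······
██████◊··
████░░░··
████@█░··
████░██··
████░██··
███░░░█··
███░░░░··

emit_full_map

████◊·
██░░░·
██@█░·
██░██·
██░██·
█░░░█·
█░░░░·
█░◊░█░
█░░░█░
█░░░█░
█░░░██
██████

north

██·······
██·······
██████░··
██████◊··
████@░░··
████░█░··
████░██··
████░██··
███░░░█··

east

█········
█········
█████░░··
█████◊░··
███░@░░··
███░█░░··
███░███··
███░██···
██░░░█···

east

·········
·········
████░░░··
████◊░░··
██░░@░░··
██░█░░░··
██░████··
██░██····
█░░░█····

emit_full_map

████░░░
████◊░░
██░░@░░
██░█░░░
██░████
██░██··
█░░░█··
█░░░░··
█░◊░█░·
█░░░█░·
█░░░█░·
█░░░██·
██████·


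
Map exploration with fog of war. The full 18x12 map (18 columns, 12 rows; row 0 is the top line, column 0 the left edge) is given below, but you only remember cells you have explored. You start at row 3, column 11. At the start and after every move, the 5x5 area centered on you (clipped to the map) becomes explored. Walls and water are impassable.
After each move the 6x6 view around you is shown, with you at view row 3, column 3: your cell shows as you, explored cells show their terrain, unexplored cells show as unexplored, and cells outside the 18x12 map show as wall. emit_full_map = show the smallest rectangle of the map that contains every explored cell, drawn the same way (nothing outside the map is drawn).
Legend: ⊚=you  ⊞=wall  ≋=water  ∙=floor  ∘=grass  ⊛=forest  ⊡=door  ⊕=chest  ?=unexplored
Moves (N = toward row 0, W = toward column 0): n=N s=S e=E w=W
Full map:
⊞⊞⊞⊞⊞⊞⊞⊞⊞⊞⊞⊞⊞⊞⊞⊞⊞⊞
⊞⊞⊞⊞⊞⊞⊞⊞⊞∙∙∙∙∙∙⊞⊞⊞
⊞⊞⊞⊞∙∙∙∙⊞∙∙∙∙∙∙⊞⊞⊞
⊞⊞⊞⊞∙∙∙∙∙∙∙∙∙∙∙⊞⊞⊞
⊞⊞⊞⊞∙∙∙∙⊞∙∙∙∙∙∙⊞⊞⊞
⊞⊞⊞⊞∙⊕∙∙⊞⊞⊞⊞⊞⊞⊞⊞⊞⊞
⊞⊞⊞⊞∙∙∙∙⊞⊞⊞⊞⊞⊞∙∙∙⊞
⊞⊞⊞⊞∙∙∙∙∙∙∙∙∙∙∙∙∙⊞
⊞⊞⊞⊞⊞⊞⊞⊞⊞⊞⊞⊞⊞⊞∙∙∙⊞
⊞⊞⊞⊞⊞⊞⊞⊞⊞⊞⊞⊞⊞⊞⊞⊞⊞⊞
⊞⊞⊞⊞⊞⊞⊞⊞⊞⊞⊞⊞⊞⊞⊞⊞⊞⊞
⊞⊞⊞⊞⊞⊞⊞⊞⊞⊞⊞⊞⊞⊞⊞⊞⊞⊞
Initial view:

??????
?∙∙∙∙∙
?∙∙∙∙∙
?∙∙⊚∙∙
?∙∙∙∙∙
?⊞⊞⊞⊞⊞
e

??????
∙∙∙∙∙∙
∙∙∙∙∙∙
∙∙∙⊚∙∙
∙∙∙∙∙∙
⊞⊞⊞⊞⊞⊞

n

⊞⊞⊞⊞⊞⊞
?⊞⊞⊞⊞⊞
∙∙∙∙∙∙
∙∙∙⊚∙∙
∙∙∙∙∙∙
∙∙∙∙∙∙

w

⊞⊞⊞⊞⊞⊞
?⊞⊞⊞⊞⊞
?∙∙∙∙∙
?∙∙⊚∙∙
?∙∙∙∙∙
?∙∙∙∙∙

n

⊞⊞⊞⊞⊞⊞
⊞⊞⊞⊞⊞⊞
?⊞⊞⊞⊞⊞
?∙∙⊚∙∙
?∙∙∙∙∙
?∙∙∙∙∙

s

⊞⊞⊞⊞⊞⊞
?⊞⊞⊞⊞⊞
?∙∙∙∙∙
?∙∙⊚∙∙
?∙∙∙∙∙
?∙∙∙∙∙

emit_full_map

⊞⊞⊞⊞⊞⊞
∙∙∙∙∙∙
∙∙⊚∙∙∙
∙∙∙∙∙∙
∙∙∙∙∙∙
⊞⊞⊞⊞⊞⊞

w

⊞⊞⊞⊞⊞⊞
?⊞⊞⊞⊞⊞
?⊞∙∙∙∙
?⊞∙⊚∙∙
?∙∙∙∙∙
?⊞∙∙∙∙

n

⊞⊞⊞⊞⊞⊞
⊞⊞⊞⊞⊞⊞
?⊞⊞⊞⊞⊞
?⊞∙⊚∙∙
?⊞∙∙∙∙
?∙∙∙∙∙

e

⊞⊞⊞⊞⊞⊞
⊞⊞⊞⊞⊞⊞
⊞⊞⊞⊞⊞⊞
⊞∙∙⊚∙∙
⊞∙∙∙∙∙
∙∙∙∙∙∙

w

⊞⊞⊞⊞⊞⊞
⊞⊞⊞⊞⊞⊞
?⊞⊞⊞⊞⊞
?⊞∙⊚∙∙
?⊞∙∙∙∙
?∙∙∙∙∙

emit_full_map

⊞⊞⊞⊞⊞⊞⊞
⊞∙⊚∙∙∙∙
⊞∙∙∙∙∙∙
∙∙∙∙∙∙∙
⊞∙∙∙∙∙∙
?⊞⊞⊞⊞⊞⊞

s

⊞⊞⊞⊞⊞⊞
?⊞⊞⊞⊞⊞
?⊞∙∙∙∙
?⊞∙⊚∙∙
?∙∙∙∙∙
?⊞∙∙∙∙

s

?⊞⊞⊞⊞⊞
?⊞∙∙∙∙
?⊞∙∙∙∙
?∙∙⊚∙∙
?⊞∙∙∙∙
?⊞⊞⊞⊞⊞


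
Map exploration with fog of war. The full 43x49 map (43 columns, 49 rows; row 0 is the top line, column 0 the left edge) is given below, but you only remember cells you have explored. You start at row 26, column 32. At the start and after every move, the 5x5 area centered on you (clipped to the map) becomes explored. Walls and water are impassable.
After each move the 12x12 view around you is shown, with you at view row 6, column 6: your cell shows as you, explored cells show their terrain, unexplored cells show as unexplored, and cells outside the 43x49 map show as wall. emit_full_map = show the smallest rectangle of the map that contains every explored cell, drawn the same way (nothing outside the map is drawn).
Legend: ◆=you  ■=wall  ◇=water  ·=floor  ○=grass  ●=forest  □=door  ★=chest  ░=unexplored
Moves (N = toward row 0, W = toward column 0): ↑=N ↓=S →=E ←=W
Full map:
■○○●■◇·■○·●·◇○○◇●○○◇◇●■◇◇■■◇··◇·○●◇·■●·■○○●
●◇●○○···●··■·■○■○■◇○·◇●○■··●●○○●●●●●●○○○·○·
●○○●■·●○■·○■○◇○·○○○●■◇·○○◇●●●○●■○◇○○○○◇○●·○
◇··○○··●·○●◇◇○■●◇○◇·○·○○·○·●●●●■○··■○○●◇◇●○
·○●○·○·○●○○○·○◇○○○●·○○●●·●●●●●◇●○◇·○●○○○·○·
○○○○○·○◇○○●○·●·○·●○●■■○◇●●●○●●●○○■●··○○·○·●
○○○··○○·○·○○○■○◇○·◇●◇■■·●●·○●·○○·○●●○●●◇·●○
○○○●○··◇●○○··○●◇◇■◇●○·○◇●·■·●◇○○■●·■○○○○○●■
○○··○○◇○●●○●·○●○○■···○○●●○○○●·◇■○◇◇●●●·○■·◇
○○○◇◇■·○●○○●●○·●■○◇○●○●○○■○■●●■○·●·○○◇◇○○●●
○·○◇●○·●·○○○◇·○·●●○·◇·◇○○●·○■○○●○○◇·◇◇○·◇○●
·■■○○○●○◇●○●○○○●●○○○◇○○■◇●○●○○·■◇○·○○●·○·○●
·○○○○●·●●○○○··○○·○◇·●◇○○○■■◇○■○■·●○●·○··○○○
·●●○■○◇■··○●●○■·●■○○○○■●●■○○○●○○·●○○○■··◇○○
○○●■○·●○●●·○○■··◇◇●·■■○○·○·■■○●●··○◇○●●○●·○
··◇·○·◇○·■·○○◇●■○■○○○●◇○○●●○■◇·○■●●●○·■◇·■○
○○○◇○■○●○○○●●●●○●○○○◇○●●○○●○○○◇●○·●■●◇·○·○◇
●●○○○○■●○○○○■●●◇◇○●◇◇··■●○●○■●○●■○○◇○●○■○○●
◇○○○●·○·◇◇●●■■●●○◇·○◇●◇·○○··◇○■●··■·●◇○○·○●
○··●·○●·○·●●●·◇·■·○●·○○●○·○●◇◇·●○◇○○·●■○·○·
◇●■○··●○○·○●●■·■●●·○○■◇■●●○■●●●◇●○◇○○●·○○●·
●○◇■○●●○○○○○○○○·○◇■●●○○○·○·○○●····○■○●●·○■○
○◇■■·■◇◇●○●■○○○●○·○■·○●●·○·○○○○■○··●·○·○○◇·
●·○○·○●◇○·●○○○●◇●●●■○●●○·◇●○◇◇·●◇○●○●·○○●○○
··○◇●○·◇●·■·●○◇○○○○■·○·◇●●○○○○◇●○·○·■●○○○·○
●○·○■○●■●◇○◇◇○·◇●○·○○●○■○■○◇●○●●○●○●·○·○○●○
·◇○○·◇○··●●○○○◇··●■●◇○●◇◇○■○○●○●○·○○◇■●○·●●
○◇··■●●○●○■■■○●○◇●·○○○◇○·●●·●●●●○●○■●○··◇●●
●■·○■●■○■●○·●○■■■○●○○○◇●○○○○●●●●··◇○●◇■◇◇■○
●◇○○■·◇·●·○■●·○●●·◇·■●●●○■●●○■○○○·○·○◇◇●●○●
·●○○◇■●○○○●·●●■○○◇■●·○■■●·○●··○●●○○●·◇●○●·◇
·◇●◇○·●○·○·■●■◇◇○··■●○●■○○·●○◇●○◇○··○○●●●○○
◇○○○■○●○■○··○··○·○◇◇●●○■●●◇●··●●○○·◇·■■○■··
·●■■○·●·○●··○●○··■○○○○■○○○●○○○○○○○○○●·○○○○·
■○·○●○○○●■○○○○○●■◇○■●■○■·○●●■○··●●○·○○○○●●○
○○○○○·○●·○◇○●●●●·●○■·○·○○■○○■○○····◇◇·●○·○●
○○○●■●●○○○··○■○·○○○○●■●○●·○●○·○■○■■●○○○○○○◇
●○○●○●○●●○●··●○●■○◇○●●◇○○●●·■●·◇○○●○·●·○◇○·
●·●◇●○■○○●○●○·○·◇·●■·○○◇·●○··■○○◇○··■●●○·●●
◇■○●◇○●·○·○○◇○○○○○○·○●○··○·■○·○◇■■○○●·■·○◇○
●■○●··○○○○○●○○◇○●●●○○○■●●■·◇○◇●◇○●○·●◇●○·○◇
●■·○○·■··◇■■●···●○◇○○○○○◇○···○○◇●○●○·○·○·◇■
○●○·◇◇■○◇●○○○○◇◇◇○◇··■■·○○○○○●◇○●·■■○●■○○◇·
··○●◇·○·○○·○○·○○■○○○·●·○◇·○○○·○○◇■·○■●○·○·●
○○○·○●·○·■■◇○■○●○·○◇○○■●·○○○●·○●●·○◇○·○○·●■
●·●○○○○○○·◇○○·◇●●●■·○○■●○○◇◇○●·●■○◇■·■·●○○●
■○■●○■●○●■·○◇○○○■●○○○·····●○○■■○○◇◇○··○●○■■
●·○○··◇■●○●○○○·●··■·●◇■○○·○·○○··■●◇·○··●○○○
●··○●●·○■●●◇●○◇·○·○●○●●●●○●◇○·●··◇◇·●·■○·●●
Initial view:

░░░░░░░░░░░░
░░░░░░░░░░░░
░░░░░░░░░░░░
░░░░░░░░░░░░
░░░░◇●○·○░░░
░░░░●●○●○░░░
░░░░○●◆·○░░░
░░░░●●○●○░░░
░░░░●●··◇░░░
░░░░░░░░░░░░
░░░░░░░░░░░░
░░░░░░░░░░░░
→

░░░░░░░░░░░░
░░░░░░░░░░░░
░░░░░░░░░░░░
░░░░░░░░░░░░
░░░◇●○·○·░░░
░░░●●○●○●░░░
░░░○●○◆○○░░░
░░░●●○●○■░░░
░░░●●··◇○░░░
░░░░░░░░░░░░
░░░░░░░░░░░░
░░░░░░░░░░░░

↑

░░░░░░░░░░░░
░░░░░░░░░░░░
░░░░░░░░░░░░
░░░░░░░░░░░░
░░░░●◇○●○░░░
░░░◇●○·○·░░░
░░░●●○◆○●░░░
░░░○●○·○○░░░
░░░●●○●○■░░░
░░░●●··◇○░░░
░░░░░░░░░░░░
░░░░░░░░░░░░

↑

░░░░░░░░░░░░
░░░░░░░░░░░░
░░░░░░░░░░░░
░░░░░░░░░░░░
░░░░■○··●░░░
░░░░●◇○●○░░░
░░░◇●○◆○·░░░
░░░●●○●○●░░░
░░░○●○·○○░░░
░░░●●○●○■░░░
░░░●●··◇○░░░
░░░░░░░░░░░░

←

░░░░░░░░░░░░
░░░░░░░░░░░░
░░░░░░░░░░░░
░░░░░░░░░░░░
░░░░○■○··●░░
░░░░·●◇○●○░░
░░░░◇●◆·○·░░
░░░░●●○●○●░░
░░░░○●○·○○░░
░░░░●●○●○■░░
░░░░●●··◇○░░
░░░░░░░░░░░░

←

░░░░░░░░░░░░
░░░░░░░░░░░░
░░░░░░░░░░░░
░░░░░░░░░░░░
░░░░○○■○··●░
░░░░◇·●◇○●○░
░░░░○◇◆○·○·░
░░░░○●●○●○●░
░░░░●○●○·○○░
░░░░░●●○●○■░
░░░░░●●··◇○░
░░░░░░░░░░░░

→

░░░░░░░░░░░░
░░░░░░░░░░░░
░░░░░░░░░░░░
░░░░░░░░░░░░
░░░○○■○··●░░
░░░◇·●◇○●○░░
░░░○◇●◆·○·░░
░░░○●●○●○●░░
░░░●○●○·○○░░
░░░░●●○●○■░░
░░░░●●··◇○░░
░░░░░░░░░░░░

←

░░░░░░░░░░░░
░░░░░░░░░░░░
░░░░░░░░░░░░
░░░░░░░░░░░░
░░░░○○■○··●░
░░░░◇·●◇○●○░
░░░░○◇◆○·○·░
░░░░○●●○●○●░
░░░░●○●○·○○░
░░░░░●●○●○■░
░░░░░●●··◇○░
░░░░░░░░░░░░

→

░░░░░░░░░░░░
░░░░░░░░░░░░
░░░░░░░░░░░░
░░░░░░░░░░░░
░░░○○■○··●░░
░░░◇·●◇○●○░░
░░░○◇●◆·○·░░
░░░○●●○●○●░░
░░░●○●○·○○░░
░░░░●●○●○■░░
░░░░●●··◇○░░
░░░░░░░░░░░░


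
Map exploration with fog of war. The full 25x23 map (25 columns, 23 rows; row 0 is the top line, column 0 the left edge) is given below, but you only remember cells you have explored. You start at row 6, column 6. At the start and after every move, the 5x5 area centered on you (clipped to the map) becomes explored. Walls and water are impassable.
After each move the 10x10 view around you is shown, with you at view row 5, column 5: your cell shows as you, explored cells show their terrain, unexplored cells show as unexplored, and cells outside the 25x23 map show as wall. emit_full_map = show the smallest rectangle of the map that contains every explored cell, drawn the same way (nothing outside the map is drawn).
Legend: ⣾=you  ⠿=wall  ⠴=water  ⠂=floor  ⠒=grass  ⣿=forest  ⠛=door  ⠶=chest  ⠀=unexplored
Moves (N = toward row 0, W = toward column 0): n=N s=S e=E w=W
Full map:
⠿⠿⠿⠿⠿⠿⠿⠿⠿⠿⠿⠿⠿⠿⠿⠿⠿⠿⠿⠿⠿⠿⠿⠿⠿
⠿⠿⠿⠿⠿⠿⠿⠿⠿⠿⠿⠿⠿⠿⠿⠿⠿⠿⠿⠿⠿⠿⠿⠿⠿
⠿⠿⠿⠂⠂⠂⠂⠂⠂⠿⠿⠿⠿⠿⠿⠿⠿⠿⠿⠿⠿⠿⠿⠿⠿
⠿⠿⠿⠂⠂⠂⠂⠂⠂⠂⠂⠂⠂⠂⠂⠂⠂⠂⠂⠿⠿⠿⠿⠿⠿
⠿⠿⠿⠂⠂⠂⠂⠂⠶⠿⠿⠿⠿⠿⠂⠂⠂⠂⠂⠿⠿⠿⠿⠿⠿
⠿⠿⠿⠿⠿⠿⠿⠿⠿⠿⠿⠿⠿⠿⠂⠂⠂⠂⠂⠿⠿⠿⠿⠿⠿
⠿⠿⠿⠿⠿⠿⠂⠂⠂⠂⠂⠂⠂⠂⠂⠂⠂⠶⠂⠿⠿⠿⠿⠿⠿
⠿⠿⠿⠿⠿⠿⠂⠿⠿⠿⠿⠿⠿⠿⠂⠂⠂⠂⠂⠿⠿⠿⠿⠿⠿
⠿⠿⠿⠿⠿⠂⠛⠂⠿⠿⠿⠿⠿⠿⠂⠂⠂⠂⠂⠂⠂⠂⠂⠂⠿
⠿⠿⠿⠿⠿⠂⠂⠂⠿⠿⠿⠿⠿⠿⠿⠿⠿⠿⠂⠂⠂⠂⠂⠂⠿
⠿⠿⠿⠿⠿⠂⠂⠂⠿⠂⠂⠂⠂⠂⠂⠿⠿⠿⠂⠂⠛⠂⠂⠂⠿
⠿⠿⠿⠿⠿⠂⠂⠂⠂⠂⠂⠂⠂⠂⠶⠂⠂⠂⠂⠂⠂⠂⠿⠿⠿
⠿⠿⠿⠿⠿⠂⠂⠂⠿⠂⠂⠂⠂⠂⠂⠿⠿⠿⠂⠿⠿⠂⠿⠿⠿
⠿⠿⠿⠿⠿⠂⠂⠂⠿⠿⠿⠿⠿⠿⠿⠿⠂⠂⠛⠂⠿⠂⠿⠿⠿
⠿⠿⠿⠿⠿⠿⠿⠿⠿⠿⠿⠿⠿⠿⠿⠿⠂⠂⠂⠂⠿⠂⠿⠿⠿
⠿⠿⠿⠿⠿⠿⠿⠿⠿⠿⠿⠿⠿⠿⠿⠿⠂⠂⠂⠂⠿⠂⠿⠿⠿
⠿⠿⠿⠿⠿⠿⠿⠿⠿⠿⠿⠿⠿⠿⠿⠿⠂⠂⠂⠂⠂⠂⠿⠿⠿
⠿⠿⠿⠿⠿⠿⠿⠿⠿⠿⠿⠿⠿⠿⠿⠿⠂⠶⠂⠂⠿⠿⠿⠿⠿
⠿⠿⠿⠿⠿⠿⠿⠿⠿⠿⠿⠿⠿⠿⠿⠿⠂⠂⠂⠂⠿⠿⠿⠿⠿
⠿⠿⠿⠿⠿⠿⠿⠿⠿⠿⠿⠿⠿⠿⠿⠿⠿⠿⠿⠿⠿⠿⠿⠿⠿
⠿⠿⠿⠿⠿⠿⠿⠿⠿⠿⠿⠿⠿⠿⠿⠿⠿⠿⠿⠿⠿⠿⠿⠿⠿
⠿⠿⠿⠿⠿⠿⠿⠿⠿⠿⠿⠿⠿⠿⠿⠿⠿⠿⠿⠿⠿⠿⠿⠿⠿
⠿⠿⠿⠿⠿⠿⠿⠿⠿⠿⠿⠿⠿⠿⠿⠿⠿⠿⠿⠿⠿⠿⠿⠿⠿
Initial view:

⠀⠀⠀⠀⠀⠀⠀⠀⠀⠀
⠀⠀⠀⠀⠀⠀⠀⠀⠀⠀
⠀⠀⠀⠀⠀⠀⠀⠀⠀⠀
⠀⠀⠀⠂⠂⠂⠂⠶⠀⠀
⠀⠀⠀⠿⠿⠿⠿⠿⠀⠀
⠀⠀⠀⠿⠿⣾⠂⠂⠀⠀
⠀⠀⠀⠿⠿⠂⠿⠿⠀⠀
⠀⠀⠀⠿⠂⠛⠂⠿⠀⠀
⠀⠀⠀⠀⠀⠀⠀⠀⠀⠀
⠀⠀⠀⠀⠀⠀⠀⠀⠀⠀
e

⠀⠀⠀⠀⠀⠀⠀⠀⠀⠀
⠀⠀⠀⠀⠀⠀⠀⠀⠀⠀
⠀⠀⠀⠀⠀⠀⠀⠀⠀⠀
⠀⠀⠂⠂⠂⠂⠶⠿⠀⠀
⠀⠀⠿⠿⠿⠿⠿⠿⠀⠀
⠀⠀⠿⠿⠂⣾⠂⠂⠀⠀
⠀⠀⠿⠿⠂⠿⠿⠿⠀⠀
⠀⠀⠿⠂⠛⠂⠿⠿⠀⠀
⠀⠀⠀⠀⠀⠀⠀⠀⠀⠀
⠀⠀⠀⠀⠀⠀⠀⠀⠀⠀

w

⠀⠀⠀⠀⠀⠀⠀⠀⠀⠀
⠀⠀⠀⠀⠀⠀⠀⠀⠀⠀
⠀⠀⠀⠀⠀⠀⠀⠀⠀⠀
⠀⠀⠀⠂⠂⠂⠂⠶⠿⠀
⠀⠀⠀⠿⠿⠿⠿⠿⠿⠀
⠀⠀⠀⠿⠿⣾⠂⠂⠂⠀
⠀⠀⠀⠿⠿⠂⠿⠿⠿⠀
⠀⠀⠀⠿⠂⠛⠂⠿⠿⠀
⠀⠀⠀⠀⠀⠀⠀⠀⠀⠀
⠀⠀⠀⠀⠀⠀⠀⠀⠀⠀

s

⠀⠀⠀⠀⠀⠀⠀⠀⠀⠀
⠀⠀⠀⠀⠀⠀⠀⠀⠀⠀
⠀⠀⠀⠂⠂⠂⠂⠶⠿⠀
⠀⠀⠀⠿⠿⠿⠿⠿⠿⠀
⠀⠀⠀⠿⠿⠂⠂⠂⠂⠀
⠀⠀⠀⠿⠿⣾⠿⠿⠿⠀
⠀⠀⠀⠿⠂⠛⠂⠿⠿⠀
⠀⠀⠀⠿⠂⠂⠂⠿⠀⠀
⠀⠀⠀⠀⠀⠀⠀⠀⠀⠀
⠀⠀⠀⠀⠀⠀⠀⠀⠀⠀

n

⠀⠀⠀⠀⠀⠀⠀⠀⠀⠀
⠀⠀⠀⠀⠀⠀⠀⠀⠀⠀
⠀⠀⠀⠀⠀⠀⠀⠀⠀⠀
⠀⠀⠀⠂⠂⠂⠂⠶⠿⠀
⠀⠀⠀⠿⠿⠿⠿⠿⠿⠀
⠀⠀⠀⠿⠿⣾⠂⠂⠂⠀
⠀⠀⠀⠿⠿⠂⠿⠿⠿⠀
⠀⠀⠀⠿⠂⠛⠂⠿⠿⠀
⠀⠀⠀⠿⠂⠂⠂⠿⠀⠀
⠀⠀⠀⠀⠀⠀⠀⠀⠀⠀

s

⠀⠀⠀⠀⠀⠀⠀⠀⠀⠀
⠀⠀⠀⠀⠀⠀⠀⠀⠀⠀
⠀⠀⠀⠂⠂⠂⠂⠶⠿⠀
⠀⠀⠀⠿⠿⠿⠿⠿⠿⠀
⠀⠀⠀⠿⠿⠂⠂⠂⠂⠀
⠀⠀⠀⠿⠿⣾⠿⠿⠿⠀
⠀⠀⠀⠿⠂⠛⠂⠿⠿⠀
⠀⠀⠀⠿⠂⠂⠂⠿⠀⠀
⠀⠀⠀⠀⠀⠀⠀⠀⠀⠀
⠀⠀⠀⠀⠀⠀⠀⠀⠀⠀

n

⠀⠀⠀⠀⠀⠀⠀⠀⠀⠀
⠀⠀⠀⠀⠀⠀⠀⠀⠀⠀
⠀⠀⠀⠀⠀⠀⠀⠀⠀⠀
⠀⠀⠀⠂⠂⠂⠂⠶⠿⠀
⠀⠀⠀⠿⠿⠿⠿⠿⠿⠀
⠀⠀⠀⠿⠿⣾⠂⠂⠂⠀
⠀⠀⠀⠿⠿⠂⠿⠿⠿⠀
⠀⠀⠀⠿⠂⠛⠂⠿⠿⠀
⠀⠀⠀⠿⠂⠂⠂⠿⠀⠀
⠀⠀⠀⠀⠀⠀⠀⠀⠀⠀

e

⠀⠀⠀⠀⠀⠀⠀⠀⠀⠀
⠀⠀⠀⠀⠀⠀⠀⠀⠀⠀
⠀⠀⠀⠀⠀⠀⠀⠀⠀⠀
⠀⠀⠂⠂⠂⠂⠶⠿⠀⠀
⠀⠀⠿⠿⠿⠿⠿⠿⠀⠀
⠀⠀⠿⠿⠂⣾⠂⠂⠀⠀
⠀⠀⠿⠿⠂⠿⠿⠿⠀⠀
⠀⠀⠿⠂⠛⠂⠿⠿⠀⠀
⠀⠀⠿⠂⠂⠂⠿⠀⠀⠀
⠀⠀⠀⠀⠀⠀⠀⠀⠀⠀


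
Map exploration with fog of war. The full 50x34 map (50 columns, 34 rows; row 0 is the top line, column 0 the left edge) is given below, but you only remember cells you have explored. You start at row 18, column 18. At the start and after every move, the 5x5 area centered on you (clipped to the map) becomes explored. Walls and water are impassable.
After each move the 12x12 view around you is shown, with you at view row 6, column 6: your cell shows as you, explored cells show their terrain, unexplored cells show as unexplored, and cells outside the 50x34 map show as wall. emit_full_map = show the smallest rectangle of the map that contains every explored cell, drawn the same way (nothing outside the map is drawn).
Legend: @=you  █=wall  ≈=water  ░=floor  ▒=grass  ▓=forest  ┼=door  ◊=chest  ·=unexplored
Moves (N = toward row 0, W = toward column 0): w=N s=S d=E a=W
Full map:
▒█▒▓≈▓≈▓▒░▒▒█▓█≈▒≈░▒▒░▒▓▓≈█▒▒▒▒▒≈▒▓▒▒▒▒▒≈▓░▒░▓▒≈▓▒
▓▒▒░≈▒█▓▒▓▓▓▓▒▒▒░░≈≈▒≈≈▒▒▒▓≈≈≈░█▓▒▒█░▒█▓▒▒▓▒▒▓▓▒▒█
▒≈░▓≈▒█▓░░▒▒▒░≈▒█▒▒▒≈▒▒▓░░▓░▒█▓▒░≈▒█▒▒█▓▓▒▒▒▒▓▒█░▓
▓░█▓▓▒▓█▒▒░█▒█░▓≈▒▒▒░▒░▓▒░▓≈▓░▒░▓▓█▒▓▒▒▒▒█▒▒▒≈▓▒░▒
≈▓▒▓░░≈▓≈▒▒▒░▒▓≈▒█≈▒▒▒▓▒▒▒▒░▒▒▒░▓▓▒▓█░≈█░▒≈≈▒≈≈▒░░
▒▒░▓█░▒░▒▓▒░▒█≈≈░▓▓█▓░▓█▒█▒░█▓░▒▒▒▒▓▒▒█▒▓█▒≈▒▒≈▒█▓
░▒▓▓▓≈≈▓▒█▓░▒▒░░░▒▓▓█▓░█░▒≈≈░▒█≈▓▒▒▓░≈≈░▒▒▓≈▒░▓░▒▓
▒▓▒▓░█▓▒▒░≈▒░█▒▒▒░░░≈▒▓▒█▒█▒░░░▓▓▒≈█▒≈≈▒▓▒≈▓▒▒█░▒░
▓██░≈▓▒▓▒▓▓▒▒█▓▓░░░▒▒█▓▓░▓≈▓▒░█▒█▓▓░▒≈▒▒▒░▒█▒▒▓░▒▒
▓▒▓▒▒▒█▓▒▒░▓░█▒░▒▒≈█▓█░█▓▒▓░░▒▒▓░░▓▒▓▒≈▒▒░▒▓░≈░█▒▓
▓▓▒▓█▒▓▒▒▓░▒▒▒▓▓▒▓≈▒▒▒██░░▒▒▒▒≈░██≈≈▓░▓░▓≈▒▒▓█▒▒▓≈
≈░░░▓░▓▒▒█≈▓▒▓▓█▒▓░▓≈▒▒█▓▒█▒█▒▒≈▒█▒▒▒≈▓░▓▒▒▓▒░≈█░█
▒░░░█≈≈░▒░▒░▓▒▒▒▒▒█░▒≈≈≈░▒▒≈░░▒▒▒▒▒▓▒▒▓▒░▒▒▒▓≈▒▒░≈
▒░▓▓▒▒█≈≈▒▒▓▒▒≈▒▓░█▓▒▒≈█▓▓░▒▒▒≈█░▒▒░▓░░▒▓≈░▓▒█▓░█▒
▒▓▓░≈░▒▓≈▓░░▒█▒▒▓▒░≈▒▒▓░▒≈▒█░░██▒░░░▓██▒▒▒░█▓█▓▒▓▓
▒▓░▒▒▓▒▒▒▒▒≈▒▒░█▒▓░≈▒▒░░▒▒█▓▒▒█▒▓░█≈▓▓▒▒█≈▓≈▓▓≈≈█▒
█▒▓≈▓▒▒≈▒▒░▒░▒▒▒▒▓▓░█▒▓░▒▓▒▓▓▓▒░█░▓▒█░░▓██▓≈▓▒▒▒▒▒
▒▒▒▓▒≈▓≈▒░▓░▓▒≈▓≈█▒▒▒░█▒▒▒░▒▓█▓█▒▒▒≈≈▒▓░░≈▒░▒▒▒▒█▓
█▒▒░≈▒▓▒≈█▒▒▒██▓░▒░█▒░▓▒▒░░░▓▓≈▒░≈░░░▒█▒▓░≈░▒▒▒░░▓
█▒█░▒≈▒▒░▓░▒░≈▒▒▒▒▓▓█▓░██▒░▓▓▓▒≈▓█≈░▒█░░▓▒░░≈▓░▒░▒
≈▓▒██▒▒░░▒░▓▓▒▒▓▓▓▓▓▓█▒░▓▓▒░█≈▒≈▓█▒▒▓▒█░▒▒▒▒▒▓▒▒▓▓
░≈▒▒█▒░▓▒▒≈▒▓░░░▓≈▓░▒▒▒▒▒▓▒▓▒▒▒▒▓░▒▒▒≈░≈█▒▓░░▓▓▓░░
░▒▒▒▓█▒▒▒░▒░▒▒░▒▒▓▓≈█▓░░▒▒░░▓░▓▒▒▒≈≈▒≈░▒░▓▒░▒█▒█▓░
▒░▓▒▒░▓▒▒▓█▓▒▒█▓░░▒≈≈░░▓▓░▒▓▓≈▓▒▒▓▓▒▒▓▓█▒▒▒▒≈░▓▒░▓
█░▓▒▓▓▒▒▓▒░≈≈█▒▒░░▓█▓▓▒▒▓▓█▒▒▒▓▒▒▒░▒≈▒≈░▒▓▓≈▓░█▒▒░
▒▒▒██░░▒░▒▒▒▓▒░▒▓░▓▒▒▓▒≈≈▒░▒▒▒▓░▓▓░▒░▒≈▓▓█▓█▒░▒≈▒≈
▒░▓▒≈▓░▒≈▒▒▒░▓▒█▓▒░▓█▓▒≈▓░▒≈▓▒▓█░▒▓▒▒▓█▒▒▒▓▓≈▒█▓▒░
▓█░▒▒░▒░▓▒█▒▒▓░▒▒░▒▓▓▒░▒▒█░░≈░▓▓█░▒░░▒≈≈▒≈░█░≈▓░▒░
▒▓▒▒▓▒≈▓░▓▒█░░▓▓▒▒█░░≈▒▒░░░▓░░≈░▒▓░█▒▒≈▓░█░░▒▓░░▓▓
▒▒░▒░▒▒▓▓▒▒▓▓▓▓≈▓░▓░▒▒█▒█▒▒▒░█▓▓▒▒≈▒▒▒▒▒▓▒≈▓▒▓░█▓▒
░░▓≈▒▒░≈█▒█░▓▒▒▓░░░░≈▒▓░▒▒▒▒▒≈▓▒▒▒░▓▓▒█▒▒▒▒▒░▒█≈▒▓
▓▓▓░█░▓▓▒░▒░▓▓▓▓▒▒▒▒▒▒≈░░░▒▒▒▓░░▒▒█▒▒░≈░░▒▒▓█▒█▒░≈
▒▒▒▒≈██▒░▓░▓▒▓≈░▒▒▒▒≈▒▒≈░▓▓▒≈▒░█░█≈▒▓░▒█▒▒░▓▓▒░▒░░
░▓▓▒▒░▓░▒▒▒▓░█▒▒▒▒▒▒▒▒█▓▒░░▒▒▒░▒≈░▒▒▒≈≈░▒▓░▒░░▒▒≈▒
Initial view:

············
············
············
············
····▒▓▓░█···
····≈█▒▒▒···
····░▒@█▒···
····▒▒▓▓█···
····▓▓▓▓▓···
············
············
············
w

············
············
············
············
····▒▓░≈▒···
····▒▓▓░█···
····≈█@▒▒···
····░▒░█▒···
····▒▒▓▓█···
····▓▓▓▓▓···
············
············

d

············
············
············
············
···▒▓░≈▒▒···
···▒▓▓░█▒···
···≈█▒@▒░···
···░▒░█▒░···
···▒▒▓▓█▓···
···▓▓▓▓▓····
············
············

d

············
············
············
············
··▒▓░≈▒▒░···
··▒▓▓░█▒▓···
··≈█▒▒@░█···
··░▒░█▒░▓···
··▒▒▓▓█▓░···
··▓▓▓▓▓·····
············
············

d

············
············
············
············
·▒▓░≈▒▒░░···
·▒▓▓░█▒▓░···
·≈█▒▒▒@█▒···
·░▒░█▒░▓▒···
·▒▒▓▓█▓░█···
·▓▓▓▓▓······
············
············

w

············
············
············
············
····≈▒▒▓░···
·▒▓░≈▒▒░░···
·▒▓▓░█@▓░···
·≈█▒▒▒░█▒···
·░▒░█▒░▓▒···
·▒▒▓▓█▓░█···
·▓▓▓▓▓······
············

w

············
············
············
············
····▓▒▒≈█···
····≈▒▒▓░···
·▒▓░≈▒@░░···
·▒▓▓░█▒▓░···
·≈█▒▒▒░█▒···
·░▒░█▒░▓▒···
·▒▒▓▓█▓░█···
·▓▓▓▓▓······

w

············
············
············
············
····░▒≈≈≈···
····▓▒▒≈█···
····≈▒@▓░···
·▒▓░≈▒▒░░···
·▒▓▓░█▒▓░···
·≈█▒▒▒░█▒···
·░▒░█▒░▓▒···
·▒▒▓▓█▓░█···

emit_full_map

···░▒≈≈≈
···▓▒▒≈█
···≈▒@▓░
▒▓░≈▒▒░░
▒▓▓░█▒▓░
≈█▒▒▒░█▒
░▒░█▒░▓▒
▒▒▓▓█▓░█
▓▓▓▓▓···

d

············
············
············
············
···░▒≈≈≈░···
···▓▒▒≈█▓···
···≈▒▒@░▒···
▒▓░≈▒▒░░▒···
▒▓▓░█▒▓░▒···
≈█▒▒▒░█▒····
░▒░█▒░▓▒····
▒▒▓▓█▓░█····

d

············
············
············
············
··░▒≈≈≈░▒···
··▓▒▒≈█▓▓···
··≈▒▒▓@▒≈···
▓░≈▒▒░░▒▒···
▓▓░█▒▓░▒▓···
█▒▒▒░█▒·····
▒░█▒░▓▒·····
▒▓▓█▓░█·····

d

············
············
············
············
·░▒≈≈≈░▒▒···
·▓▒▒≈█▓▓░···
·≈▒▒▓░@≈▒···
░≈▒▒░░▒▒█···
▓░█▒▓░▒▓▒···
▒▒▒░█▒······
░█▒░▓▒······
▓▓█▓░█······

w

············
············
············
············
····▒█▓▒█···
·░▒≈≈≈░▒▒···
·▓▒▒≈█@▓░···
·≈▒▒▓░▒≈▒···
░≈▒▒░░▒▒█···
▓░█▒▓░▒▓▒···
▒▒▒░█▒······
░█▒░▓▒······

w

············
············
············
············
····██░░▒···
····▒█▓▒█···
·░▒≈≈≈@▒▒···
·▓▒▒≈█▓▓░···
·≈▒▒▓░▒≈▒···
░≈▒▒░░▒▒█···
▓░█▒▓░▒▓▒···
▒▒▒░█▒······

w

············
············
············
············
····░█▓▒▓···
····██░░▒···
····▒█@▒█···
·░▒≈≈≈░▒▒···
·▓▒▒≈█▓▓░···
·≈▒▒▓░▒≈▒···
░≈▒▒░░▒▒█···
▓░█▒▓░▒▓▒···

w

············
············
············
············
····▓▓░▓≈···
····░█▓▒▓···
····██@░▒···
····▒█▓▒█···
·░▒≈≈≈░▒▒···
·▓▒▒≈█▓▓░···
·≈▒▒▓░▒≈▒···
░≈▒▒░░▒▒█···

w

············
············
············
············
····▓▒█▒█···
····▓▓░▓≈···
····░█@▒▓···
····██░░▒···
····▒█▓▒█···
·░▒≈≈≈░▒▒···
·▓▒▒≈█▓▓░···
·≈▒▒▓░▒≈▒···

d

············
············
············
············
···▓▒█▒█▒···
···▓▓░▓≈▓···
···░█▓@▓░···
···██░░▒▒···
···▒█▓▒█▒···
░▒≈≈≈░▒▒····
▓▒▒≈█▓▓░····
≈▒▒▓░▒≈▒····

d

············
············
············
············
··▓▒█▒█▒░···
··▓▓░▓≈▓▒···
··░█▓▒@░░···
··██░░▒▒▒···
··▒█▓▒█▒█···
▒≈≈≈░▒▒·····
▒▒≈█▓▓░·····
▒▒▓░▒≈▒·····

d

············
············
············
············
·▓▒█▒█▒░░···
·▓▓░▓≈▓▒░···
·░█▓▒▓@░▒···
·██░░▒▒▒▒···
·▒█▓▒█▒█▒···
≈≈≈░▒▒······
▒≈█▓▓░······
▒▓░▒≈▒······

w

············
············
············
············
····▒≈≈░▒···
·▓▒█▒█▒░░···
·▓▓░▓≈@▒░···
·░█▓▒▓░░▒···
·██░░▒▒▒▒···
·▒█▓▒█▒█▒···
≈≈≈░▒▒······
▒≈█▓▓░······

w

············
············
············
············
····█▒░█▓···
····▒≈≈░▒···
·▓▒█▒█@░░···
·▓▓░▓≈▓▒░···
·░█▓▒▓░░▒···
·██░░▒▒▒▒···
·▒█▓▒█▒█▒···
≈≈≈░▒▒······

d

············
············
············
············
···█▒░█▓░···
···▒≈≈░▒█···
▓▒█▒█▒@░░···
▓▓░▓≈▓▒░█···
░█▓▒▓░░▒▒···
██░░▒▒▒▒····
▒█▓▒█▒█▒····
≈≈░▒▒·······

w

············
············
············
············
····▒░▒▒▒···
···█▒░█▓░···
···▒≈≈@▒█···
▓▒█▒█▒░░░···
▓▓░▓≈▓▒░█···
░█▓▒▓░░▒▒···
██░░▒▒▒▒····
▒█▓▒█▒█▒····

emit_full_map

··········▒░▒▒▒
·········█▒░█▓░
·········▒≈≈@▒█
······▓▒█▒█▒░░░
······▓▓░▓≈▓▒░█
······░█▓▒▓░░▒▒
······██░░▒▒▒▒·
······▒█▓▒█▒█▒·
···░▒≈≈≈░▒▒····
···▓▒▒≈█▓▓░····
···≈▒▒▓░▒≈▒····
▒▓░≈▒▒░░▒▒█····
▒▓▓░█▒▓░▒▓▒····
≈█▒▒▒░█▒·······
░▒░█▒░▓▒·······
▒▒▓▓█▓░█·······
▓▓▓▓▓··········
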